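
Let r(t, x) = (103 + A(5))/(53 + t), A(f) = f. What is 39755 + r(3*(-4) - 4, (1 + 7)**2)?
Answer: 1471043/37 ≈ 39758.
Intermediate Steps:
r(t, x) = 108/(53 + t) (r(t, x) = (103 + 5)/(53 + t) = 108/(53 + t))
39755 + r(3*(-4) - 4, (1 + 7)**2) = 39755 + 108/(53 + (3*(-4) - 4)) = 39755 + 108/(53 + (-12 - 4)) = 39755 + 108/(53 - 16) = 39755 + 108/37 = 1471043/37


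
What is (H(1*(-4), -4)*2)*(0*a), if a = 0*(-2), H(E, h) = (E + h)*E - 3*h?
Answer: 0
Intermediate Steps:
H(E, h) = -3*h + E*(E + h) (H(E, h) = E*(E + h) - 3*h = -3*h + E*(E + h))
a = 0
(H(1*(-4), -4)*2)*(0*a) = (((1*(-4))² - 3*(-4) + (1*(-4))*(-4))*2)*(0*0) = (((-4)² + 12 - 4*(-4))*2)*0 = ((16 + 12 + 16)*2)*0 = (44*2)*0 = 88*0 = 0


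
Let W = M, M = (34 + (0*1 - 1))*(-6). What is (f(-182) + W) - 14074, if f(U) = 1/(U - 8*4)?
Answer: -3054209/214 ≈ -14272.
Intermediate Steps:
f(U) = 1/(-32 + U) (f(U) = 1/(U - 32) = 1/(-32 + U))
M = -198 (M = (34 + (0 - 1))*(-6) = (34 - 1)*(-6) = 33*(-6) = -198)
W = -198
(f(-182) + W) - 14074 = (1/(-32 - 182) - 198) - 14074 = (1/(-214) - 198) - 14074 = (-1/214 - 198) - 14074 = -42373/214 - 14074 = -3054209/214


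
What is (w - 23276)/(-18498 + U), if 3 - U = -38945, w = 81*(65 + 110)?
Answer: -9101/20450 ≈ -0.44504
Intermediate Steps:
w = 14175 (w = 81*175 = 14175)
U = 38948 (U = 3 - 1*(-38945) = 3 + 38945 = 38948)
(w - 23276)/(-18498 + U) = (14175 - 23276)/(-18498 + 38948) = -9101/20450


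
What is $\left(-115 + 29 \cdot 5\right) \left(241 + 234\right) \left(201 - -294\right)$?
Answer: $7053750$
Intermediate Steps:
$\left(-115 + 29 \cdot 5\right) \left(241 + 234\right) \left(201 - -294\right) = \left(-115 + 145\right) 475 \left(201 + 294\right) = 30 \cdot 475 \cdot 495 = 14250 \cdot 495 = 7053750$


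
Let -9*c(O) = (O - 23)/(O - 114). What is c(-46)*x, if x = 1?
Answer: -23/480 ≈ -0.047917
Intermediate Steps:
c(O) = -(-23 + O)/(9*(-114 + O)) (c(O) = -(O - 23)/(9*(O - 114)) = -(-23 + O)/(9*(-114 + O)))
c(-46)*x = ((23 - 1*(-46))/(9*(-114 - 46)))*1 = ((1/9)*(23 + 46)/(-160))*1 = ((1/9)*(-1/160)*69)*1 = -23/480*1 = -23/480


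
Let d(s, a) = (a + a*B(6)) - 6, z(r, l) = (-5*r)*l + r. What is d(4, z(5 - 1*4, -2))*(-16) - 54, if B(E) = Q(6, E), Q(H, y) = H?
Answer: -1190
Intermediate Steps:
B(E) = 6
z(r, l) = r - 5*l*r (z(r, l) = -5*l*r + r = r - 5*l*r)
d(s, a) = -6 + 7*a (d(s, a) = (a + a*6) - 6 = (a + 6*a) - 6 = 7*a - 6 = -6 + 7*a)
d(4, z(5 - 1*4, -2))*(-16) - 54 = (-6 + 7*((5 - 1*4)*(1 - 5*(-2))))*(-16) - 54 = (-6 + 7*((5 - 4)*(1 + 10)))*(-16) - 54 = (-6 + 7*(1*11))*(-16) - 54 = (-6 + 7*11)*(-16) - 54 = (-6 + 77)*(-16) - 54 = 71*(-16) - 54 = -1136 - 54 = -1190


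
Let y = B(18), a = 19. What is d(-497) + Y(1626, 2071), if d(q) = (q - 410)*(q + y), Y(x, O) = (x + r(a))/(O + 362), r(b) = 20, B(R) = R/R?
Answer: 1094540222/2433 ≈ 4.4987e+5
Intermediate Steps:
B(R) = 1
y = 1
Y(x, O) = (20 + x)/(362 + O) (Y(x, O) = (x + 20)/(O + 362) = (20 + x)/(362 + O))
d(q) = (1 + q)*(-410 + q) (d(q) = (q - 410)*(q + 1) = (-410 + q)*(1 + q) = (1 + q)*(-410 + q))
d(-497) + Y(1626, 2071) = (-410 + (-497)**2 - 409*(-497)) + (20 + 1626)/(362 + 2071) = (-410 + 247009 + 203273) + 1646/2433 = 449872 + (1/2433)*1646 = 449872 + 1646/2433 = 1094540222/2433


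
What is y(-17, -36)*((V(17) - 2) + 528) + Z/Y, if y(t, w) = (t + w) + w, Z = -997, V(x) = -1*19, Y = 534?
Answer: -24096679/534 ≈ -45125.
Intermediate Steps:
V(x) = -19
y(t, w) = t + 2*w
y(-17, -36)*((V(17) - 2) + 528) + Z/Y = (-17 + 2*(-36))*((-19 - 2) + 528) - 997/534 = (-17 - 72)*(-21 + 528) - 997*1/534 = -89*507 - 997/534 = -45123 - 997/534 = -24096679/534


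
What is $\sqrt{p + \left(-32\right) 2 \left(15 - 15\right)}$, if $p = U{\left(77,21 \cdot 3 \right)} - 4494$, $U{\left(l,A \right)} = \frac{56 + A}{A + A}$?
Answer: $\frac{5 i \sqrt{6470}}{6} \approx 67.03 i$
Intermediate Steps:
$U{\left(l,A \right)} = \frac{56 + A}{2 A}$
$p = - \frac{80875}{18}$ ($p = \frac{56 + 21 \cdot 3}{2 \cdot 21 \cdot 3} - 4494 = \frac{56 + 63}{2 \cdot 63} - 4494 = \frac{1}{2} \cdot \frac{1}{63} \cdot 119 - 4494 = \frac{17}{18} - 4494 = - \frac{80875}{18} \approx -4493.1$)
$\sqrt{p + \left(-32\right) 2 \left(15 - 15\right)} = \sqrt{- \frac{80875}{18} + \left(-32\right) 2 \left(15 - 15\right)} = \sqrt{- \frac{80875}{18} - 0} = \sqrt{- \frac{80875}{18} + 0} = \sqrt{- \frac{80875}{18}} = \frac{5 i \sqrt{6470}}{6}$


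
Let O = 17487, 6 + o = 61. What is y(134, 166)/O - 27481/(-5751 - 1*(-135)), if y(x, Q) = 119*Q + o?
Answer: 65756399/10911888 ≈ 6.0261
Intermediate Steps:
o = 55 (o = -6 + 61 = 55)
y(x, Q) = 55 + 119*Q (y(x, Q) = 119*Q + 55 = 55 + 119*Q)
y(134, 166)/O - 27481/(-5751 - 1*(-135)) = (55 + 119*166)/17487 - 27481/(-5751 - 1*(-135)) = (55 + 19754)*(1/17487) - 27481/(-5751 + 135) = 19809*(1/17487) - 27481/(-5616) = 2201/1943 - 27481*(-1/5616) = 2201/1943 + 27481/5616 = 65756399/10911888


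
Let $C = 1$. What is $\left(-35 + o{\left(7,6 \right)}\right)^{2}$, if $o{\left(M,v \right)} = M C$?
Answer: $784$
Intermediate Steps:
$o{\left(M,v \right)} = M$ ($o{\left(M,v \right)} = M 1 = M$)
$\left(-35 + o{\left(7,6 \right)}\right)^{2} = \left(-35 + 7\right)^{2} = \left(-28\right)^{2} = 784$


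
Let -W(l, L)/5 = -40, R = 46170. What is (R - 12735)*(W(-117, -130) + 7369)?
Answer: 253069515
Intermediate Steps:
W(l, L) = 200 (W(l, L) = -5*(-40) = 200)
(R - 12735)*(W(-117, -130) + 7369) = (46170 - 12735)*(200 + 7369) = 33435*7569 = 253069515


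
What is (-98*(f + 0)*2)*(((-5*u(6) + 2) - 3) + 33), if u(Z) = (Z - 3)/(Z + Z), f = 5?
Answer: -30135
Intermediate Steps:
u(Z) = (-3 + Z)/(2*Z) (u(Z) = (-3 + Z)/((2*Z)) = (-3 + Z)*(1/(2*Z)) = (-3 + Z)/(2*Z))
(-98*(f + 0)*2)*(((-5*u(6) + 2) - 3) + 33) = (-98*(5 + 0)*2)*(((-5*(-3 + 6)/(2*6) + 2) - 3) + 33) = (-490*2)*(((-5*3/(2*6) + 2) - 3) + 33) = (-98*10)*(((-5*¼ + 2) - 3) + 33) = -980*(((-5/4 + 2) - 3) + 33) = -980*((¾ - 3) + 33) = -980*(-9/4 + 33) = -980*123/4 = -30135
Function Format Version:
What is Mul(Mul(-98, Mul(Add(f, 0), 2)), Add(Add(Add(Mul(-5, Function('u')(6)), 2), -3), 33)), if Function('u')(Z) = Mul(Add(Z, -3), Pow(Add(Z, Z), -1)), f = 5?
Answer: -30135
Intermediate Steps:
Function('u')(Z) = Mul(Rational(1, 2), Pow(Z, -1), Add(-3, Z)) (Function('u')(Z) = Mul(Add(-3, Z), Pow(Mul(2, Z), -1)) = Mul(Add(-3, Z), Mul(Rational(1, 2), Pow(Z, -1))) = Mul(Rational(1, 2), Pow(Z, -1), Add(-3, Z)))
Mul(Mul(-98, Mul(Add(f, 0), 2)), Add(Add(Add(Mul(-5, Function('u')(6)), 2), -3), 33)) = Mul(Mul(-98, Mul(Add(5, 0), 2)), Add(Add(Add(Mul(-5, Mul(Rational(1, 2), Pow(6, -1), Add(-3, 6))), 2), -3), 33)) = Mul(Mul(-98, Mul(5, 2)), Add(Add(Add(Mul(-5, Mul(Rational(1, 2), Rational(1, 6), 3)), 2), -3), 33)) = Mul(Mul(-98, 10), Add(Add(Add(Mul(-5, Rational(1, 4)), 2), -3), 33)) = Mul(-980, Add(Add(Add(Rational(-5, 4), 2), -3), 33)) = Mul(-980, Add(Add(Rational(3, 4), -3), 33)) = Mul(-980, Add(Rational(-9, 4), 33)) = Mul(-980, Rational(123, 4)) = -30135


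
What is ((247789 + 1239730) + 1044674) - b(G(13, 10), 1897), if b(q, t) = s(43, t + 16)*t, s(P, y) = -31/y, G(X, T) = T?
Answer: 4844144016/1913 ≈ 2.5322e+6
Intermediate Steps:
b(q, t) = -31*t/(16 + t) (b(q, t) = (-31/(t + 16))*t = (-31/(16 + t))*t = -31*t/(16 + t))
((247789 + 1239730) + 1044674) - b(G(13, 10), 1897) = ((247789 + 1239730) + 1044674) - (-31)*1897/(16 + 1897) = (1487519 + 1044674) - (-31)*1897/1913 = 2532193 - (-31)*1897/1913 = 2532193 - 1*(-58807/1913) = 2532193 + 58807/1913 = 4844144016/1913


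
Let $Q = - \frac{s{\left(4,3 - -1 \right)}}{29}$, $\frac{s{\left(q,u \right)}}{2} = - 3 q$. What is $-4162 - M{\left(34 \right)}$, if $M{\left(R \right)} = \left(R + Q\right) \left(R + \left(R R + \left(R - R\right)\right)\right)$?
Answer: $- \frac{1322598}{29} \approx -45607.0$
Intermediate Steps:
$s{\left(q,u \right)} = - 6 q$ ($s{\left(q,u \right)} = 2 \left(- 3 q\right) = - 6 q$)
$Q = \frac{24}{29}$ ($Q = - \frac{\left(-6\right) 4}{29} = - \frac{-24}{29} = \left(-1\right) \left(- \frac{24}{29}\right) = \frac{24}{29} \approx 0.82759$)
$M{\left(R \right)} = \left(\frac{24}{29} + R\right) \left(R + R^{2}\right)$ ($M{\left(R \right)} = \left(R + \frac{24}{29}\right) \left(R + \left(R R + \left(R - R\right)\right)\right) = \left(\frac{24}{29} + R\right) \left(R + \left(R^{2} + 0\right)\right) = \left(\frac{24}{29} + R\right) \left(R + R^{2}\right)$)
$-4162 - M{\left(34 \right)} = -4162 - \frac{1}{29} \cdot 34 \left(24 + 29 \cdot 34^{2} + 53 \cdot 34\right) = -4162 - \frac{1}{29} \cdot 34 \left(24 + 29 \cdot 1156 + 1802\right) = -4162 - \frac{1}{29} \cdot 34 \left(24 + 33524 + 1802\right) = -4162 - \frac{1}{29} \cdot 34 \cdot 35350 = -4162 - \frac{1201900}{29} = - \frac{1322598}{29}$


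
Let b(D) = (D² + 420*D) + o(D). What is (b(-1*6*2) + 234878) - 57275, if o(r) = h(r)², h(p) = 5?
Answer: 172732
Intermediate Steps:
o(r) = 25 (o(r) = 5² = 25)
b(D) = 25 + D² + 420*D (b(D) = (D² + 420*D) + 25 = 25 + D² + 420*D)
(b(-1*6*2) + 234878) - 57275 = ((25 + (-1*6*2)² + 420*(-1*6*2)) + 234878) - 57275 = ((25 + (-6*2)² + 420*(-6*2)) + 234878) - 57275 = ((25 + (-12)² + 420*(-12)) + 234878) - 57275 = ((25 + 144 - 5040) + 234878) - 57275 = (-4871 + 234878) - 57275 = 230007 - 57275 = 172732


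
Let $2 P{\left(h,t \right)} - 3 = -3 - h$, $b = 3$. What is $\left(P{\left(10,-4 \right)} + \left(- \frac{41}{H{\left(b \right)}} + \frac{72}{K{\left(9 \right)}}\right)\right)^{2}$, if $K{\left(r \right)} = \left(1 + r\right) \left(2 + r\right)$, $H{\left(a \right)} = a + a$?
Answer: $\frac{13608721}{108900} \approx 124.97$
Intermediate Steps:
$H{\left(a \right)} = 2 a$
$P{\left(h,t \right)} = - \frac{h}{2}$ ($P{\left(h,t \right)} = \frac{3}{2} + \frac{-3 - h}{2} = \frac{3}{2} - \left(\frac{3}{2} + \frac{h}{2}\right) = - \frac{h}{2}$)
$\left(P{\left(10,-4 \right)} + \left(- \frac{41}{H{\left(b \right)}} + \frac{72}{K{\left(9 \right)}}\right)\right)^{2} = \left(\left(- \frac{1}{2}\right) 10 + \left(- \frac{41}{2 \cdot 3} + \frac{72}{2 + 9^{2} + 3 \cdot 9}\right)\right)^{2} = \left(-5 + \left(- \frac{41}{6} + \frac{72}{2 + 81 + 27}\right)\right)^{2} = \left(-5 + \left(\left(-41\right) \frac{1}{6} + \frac{72}{110}\right)\right)^{2} = \left(-5 + \left(- \frac{41}{6} + 72 \cdot \frac{1}{110}\right)\right)^{2} = \left(-5 + \left(- \frac{41}{6} + \frac{36}{55}\right)\right)^{2} = \left(-5 - \frac{2039}{330}\right)^{2} = \left(- \frac{3689}{330}\right)^{2} = \frac{13608721}{108900}$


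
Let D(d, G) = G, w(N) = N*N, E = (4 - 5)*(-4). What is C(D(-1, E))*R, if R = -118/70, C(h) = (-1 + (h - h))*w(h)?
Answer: 944/35 ≈ 26.971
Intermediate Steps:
E = 4 (E = -1*(-4) = 4)
w(N) = N²
C(h) = -h² (C(h) = (-1 + (h - h))*h² = (-1 + 0)*h² = -h²)
R = -59/35 (R = -118*1/70 = -59/35 ≈ -1.6857)
C(D(-1, E))*R = -1*4²*(-59/35) = -1*16*(-59/35) = -16*(-59/35) = 944/35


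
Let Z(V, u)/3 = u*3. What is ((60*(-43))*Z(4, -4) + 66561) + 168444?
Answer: 327885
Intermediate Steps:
Z(V, u) = 9*u (Z(V, u) = 3*(u*3) = 3*(3*u) = 9*u)
((60*(-43))*Z(4, -4) + 66561) + 168444 = ((60*(-43))*(9*(-4)) + 66561) + 168444 = (-2580*(-36) + 66561) + 168444 = (92880 + 66561) + 168444 = 159441 + 168444 = 327885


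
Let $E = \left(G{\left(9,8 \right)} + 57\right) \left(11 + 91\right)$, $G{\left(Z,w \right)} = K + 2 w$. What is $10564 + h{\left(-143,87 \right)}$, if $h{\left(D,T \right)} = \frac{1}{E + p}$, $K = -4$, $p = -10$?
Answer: $\frac{74243793}{7028} \approx 10564.0$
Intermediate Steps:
$G{\left(Z,w \right)} = -4 + 2 w$
$E = 7038$ ($E = \left(\left(-4 + 2 \cdot 8\right) + 57\right) \left(11 + 91\right) = \left(\left(-4 + 16\right) + 57\right) 102 = \left(12 + 57\right) 102 = 69 \cdot 102 = 7038$)
$h{\left(D,T \right)} = \frac{1}{7028}$ ($h{\left(D,T \right)} = \frac{1}{7038 - 10} = \frac{1}{7028}$)
$10564 + h{\left(-143,87 \right)} = 10564 + \frac{1}{7028} = \frac{74243793}{7028}$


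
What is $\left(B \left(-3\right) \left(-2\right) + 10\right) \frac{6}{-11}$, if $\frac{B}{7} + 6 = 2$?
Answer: $\frac{948}{11} \approx 86.182$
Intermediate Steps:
$B = -28$ ($B = -42 + 7 \cdot 2 = -42 + 14 = -28$)
$\left(B \left(-3\right) \left(-2\right) + 10\right) \frac{6}{-11} = \left(\left(-28\right) \left(-3\right) \left(-2\right) + 10\right) \frac{6}{-11} = \left(84 \left(-2\right) + 10\right) 6 \left(- \frac{1}{11}\right) = \left(-168 + 10\right) \left(- \frac{6}{11}\right) = \left(-158\right) \left(- \frac{6}{11}\right) = \frac{948}{11}$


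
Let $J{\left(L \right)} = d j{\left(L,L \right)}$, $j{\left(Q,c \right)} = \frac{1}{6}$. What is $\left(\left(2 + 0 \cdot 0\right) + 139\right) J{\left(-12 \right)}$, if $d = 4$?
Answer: $94$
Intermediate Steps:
$j{\left(Q,c \right)} = \frac{1}{6}$
$J{\left(L \right)} = \frac{2}{3}$ ($J{\left(L \right)} = 4 \cdot \frac{1}{6} = \frac{2}{3}$)
$\left(\left(2 + 0 \cdot 0\right) + 139\right) J{\left(-12 \right)} = \left(\left(2 + 0 \cdot 0\right) + 139\right) \frac{2}{3} = \left(\left(2 + 0\right) + 139\right) \frac{2}{3} = \left(2 + 139\right) \frac{2}{3} = 141 \cdot \frac{2}{3} = 94$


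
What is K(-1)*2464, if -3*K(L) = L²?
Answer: -2464/3 ≈ -821.33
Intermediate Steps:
K(L) = -L²/3
K(-1)*2464 = -⅓*(-1)²*2464 = -⅓*1*2464 = -⅓*2464 = -2464/3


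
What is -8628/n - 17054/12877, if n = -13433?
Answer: -117983626/172976741 ≈ -0.68208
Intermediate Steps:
-8628/n - 17054/12877 = -8628/(-13433) - 17054/12877 = -8628*(-1/13433) - 17054*1/12877 = 8628/13433 - 17054/12877 = -117983626/172976741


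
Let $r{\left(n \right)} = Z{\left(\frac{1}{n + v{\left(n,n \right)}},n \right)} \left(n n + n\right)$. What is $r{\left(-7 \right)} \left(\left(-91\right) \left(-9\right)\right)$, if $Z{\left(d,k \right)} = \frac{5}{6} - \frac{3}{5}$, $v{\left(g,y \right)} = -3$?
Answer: $\frac{40131}{5} \approx 8026.2$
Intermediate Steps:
$Z{\left(d,k \right)} = \frac{7}{30}$ ($Z{\left(d,k \right)} = 5 \cdot \frac{1}{6} - \frac{3}{5} = \frac{5}{6} - \frac{3}{5} = \frac{7}{30}$)
$r{\left(n \right)} = \frac{7 n}{30} + \frac{7 n^{2}}{30}$ ($r{\left(n \right)} = \frac{7 \left(n n + n\right)}{30} = \frac{7 \left(n^{2} + n\right)}{30} = \frac{7 \left(n + n^{2}\right)}{30} = \frac{7 n}{30} + \frac{7 n^{2}}{30}$)
$r{\left(-7 \right)} \left(\left(-91\right) \left(-9\right)\right) = \frac{7}{30} \left(-7\right) \left(1 - 7\right) \left(\left(-91\right) \left(-9\right)\right) = \frac{7}{30} \left(-7\right) \left(-6\right) 819 = \frac{49}{5} \cdot 819 = \frac{40131}{5}$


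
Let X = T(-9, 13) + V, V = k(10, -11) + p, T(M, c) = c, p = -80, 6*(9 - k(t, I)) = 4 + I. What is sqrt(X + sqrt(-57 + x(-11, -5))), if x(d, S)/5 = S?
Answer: sqrt(-2046 + 36*I*sqrt(82))/6 ≈ 0.5987 + 7.5625*I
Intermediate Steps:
k(t, I) = 25/3 - I/6 (k(t, I) = 9 - (4 + I)/6 = 9 + (-2/3 - I/6) = 25/3 - I/6)
x(d, S) = 5*S
V = -419/6 (V = (25/3 - 1/6*(-11)) - 80 = (25/3 + 11/6) - 80 = 61/6 - 80 = -419/6 ≈ -69.833)
X = -341/6 (X = 13 - 419/6 = -341/6 ≈ -56.833)
sqrt(X + sqrt(-57 + x(-11, -5))) = sqrt(-341/6 + sqrt(-57 + 5*(-5))) = sqrt(-341/6 + sqrt(-57 - 25)) = sqrt(-341/6 + sqrt(-82)) = sqrt(-341/6 + I*sqrt(82))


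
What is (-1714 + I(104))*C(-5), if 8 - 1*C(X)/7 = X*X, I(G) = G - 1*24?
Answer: 194446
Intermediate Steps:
I(G) = -24 + G (I(G) = G - 24 = -24 + G)
C(X) = 56 - 7*X² (C(X) = 56 - 7*X*X = 56 - 7*X²)
(-1714 + I(104))*C(-5) = (-1714 + (-24 + 104))*(56 - 7*(-5)²) = (-1714 + 80)*(56 - 7*25) = -1634*(56 - 175) = -1634*(-119) = 194446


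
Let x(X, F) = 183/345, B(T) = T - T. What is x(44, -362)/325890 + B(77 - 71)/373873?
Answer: 61/37477350 ≈ 1.6276e-6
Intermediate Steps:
B(T) = 0
x(X, F) = 61/115 (x(X, F) = 183*(1/345) = 61/115)
x(44, -362)/325890 + B(77 - 71)/373873 = (61/115)/325890 + 0/373873 = (61/115)*(1/325890) + 0*(1/373873) = 61/37477350 + 0 = 61/37477350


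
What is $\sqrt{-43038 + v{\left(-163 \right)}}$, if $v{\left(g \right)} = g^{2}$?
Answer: $i \sqrt{16469} \approx 128.33 i$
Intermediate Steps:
$\sqrt{-43038 + v{\left(-163 \right)}} = \sqrt{-43038 + \left(-163\right)^{2}} = \sqrt{-43038 + 26569} = \sqrt{-16469} = i \sqrt{16469}$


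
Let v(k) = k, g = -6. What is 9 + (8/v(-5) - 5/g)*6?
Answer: 22/5 ≈ 4.4000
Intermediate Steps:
9 + (8/v(-5) - 5/g)*6 = 9 + (8/(-5) - 5/(-6))*6 = 9 + (8*(-⅕) - 5*(-⅙))*6 = 9 + (-8/5 + ⅚)*6 = 9 - 23/30*6 = 9 - 23/5 = 22/5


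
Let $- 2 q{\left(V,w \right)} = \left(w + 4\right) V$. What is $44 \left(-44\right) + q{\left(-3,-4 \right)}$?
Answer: $-1936$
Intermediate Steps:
$q{\left(V,w \right)} = - \frac{V \left(4 + w\right)}{2}$ ($q{\left(V,w \right)} = - \frac{\left(w + 4\right) V}{2} = - \frac{\left(4 + w\right) V}{2} = - \frac{V \left(4 + w\right)}{2}$)
$44 \left(-44\right) + q{\left(-3,-4 \right)} = 44 \left(-44\right) - - \frac{3 \left(4 - 4\right)}{2} = -1936 - \left(- \frac{3}{2}\right) 0 = -1936 + 0 = -1936$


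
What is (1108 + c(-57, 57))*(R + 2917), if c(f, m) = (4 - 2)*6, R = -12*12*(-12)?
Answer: 5202400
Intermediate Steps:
R = 1728 (R = -144*(-12) = 1728)
c(f, m) = 12 (c(f, m) = 2*6 = 12)
(1108 + c(-57, 57))*(R + 2917) = (1108 + 12)*(1728 + 2917) = 1120*4645 = 5202400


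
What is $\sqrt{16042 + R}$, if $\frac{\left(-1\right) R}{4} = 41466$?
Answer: $i \sqrt{149822} \approx 387.07 i$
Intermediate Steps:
$R = -165864$ ($R = \left(-4\right) 41466 = -165864$)
$\sqrt{16042 + R} = \sqrt{16042 - 165864} = \sqrt{-149822} = i \sqrt{149822}$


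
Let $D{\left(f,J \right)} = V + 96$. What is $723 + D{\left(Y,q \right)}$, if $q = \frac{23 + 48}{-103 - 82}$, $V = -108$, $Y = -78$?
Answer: $711$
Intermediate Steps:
$q = - \frac{71}{185}$ ($q = \frac{71}{-185} = 71 \left(- \frac{1}{185}\right) = - \frac{71}{185} \approx -0.38378$)
$D{\left(f,J \right)} = -12$ ($D{\left(f,J \right)} = -108 + 96 = -12$)
$723 + D{\left(Y,q \right)} = 723 - 12 = 711$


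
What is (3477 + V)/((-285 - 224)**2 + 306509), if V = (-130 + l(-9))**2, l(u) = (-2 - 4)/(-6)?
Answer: 3353/94265 ≈ 0.035570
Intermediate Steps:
l(u) = 1 (l(u) = -6*(-1/6) = 1)
V = 16641 (V = (-130 + 1)**2 = (-129)**2 = 16641)
(3477 + V)/((-285 - 224)**2 + 306509) = (3477 + 16641)/((-285 - 224)**2 + 306509) = 20118/((-509)**2 + 306509) = 20118/(259081 + 306509) = 20118/565590 = 20118*(1/565590) = 3353/94265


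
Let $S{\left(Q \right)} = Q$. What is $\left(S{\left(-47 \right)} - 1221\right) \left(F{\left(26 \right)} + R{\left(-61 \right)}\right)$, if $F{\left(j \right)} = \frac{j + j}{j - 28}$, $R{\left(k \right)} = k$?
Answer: $110316$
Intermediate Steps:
$F{\left(j \right)} = \frac{2 j}{-28 + j}$
$\left(S{\left(-47 \right)} - 1221\right) \left(F{\left(26 \right)} + R{\left(-61 \right)}\right) = \left(-47 - 1221\right) \left(2 \cdot 26 \frac{1}{-28 + 26} - 61\right) = - 1268 \left(2 \cdot 26 \frac{1}{-2} - 61\right) = - 1268 \left(2 \cdot 26 \left(- \frac{1}{2}\right) - 61\right) = - 1268 \left(-26 - 61\right) = \left(-1268\right) \left(-87\right) = 110316$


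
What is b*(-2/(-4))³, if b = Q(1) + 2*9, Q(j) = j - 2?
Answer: 17/8 ≈ 2.1250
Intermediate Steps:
Q(j) = -2 + j
b = 17 (b = (-2 + 1) + 2*9 = -1 + 18 = 17)
b*(-2/(-4))³ = 17*(-2/(-4))³ = 17*(-2*(-¼))³ = 17*(½)³ = 17*(⅛) = 17/8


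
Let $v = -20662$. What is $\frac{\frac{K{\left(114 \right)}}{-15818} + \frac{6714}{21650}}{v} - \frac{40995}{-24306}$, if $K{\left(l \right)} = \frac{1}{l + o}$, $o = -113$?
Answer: $\frac{24172836237078499}{14332240151995700} \approx 1.6866$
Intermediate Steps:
$K{\left(l \right)} = \frac{1}{-113 + l}$ ($K{\left(l \right)} = \frac{1}{l - 113} = \frac{1}{-113 + l}$)
$\frac{\frac{K{\left(114 \right)}}{-15818} + \frac{6714}{21650}}{v} - \frac{40995}{-24306} = \frac{\frac{1}{\left(-113 + 114\right) \left(-15818\right)} + \frac{6714}{21650}}{-20662} - \frac{40995}{-24306} = \left(1^{-1} \left(- \frac{1}{15818}\right) + 6714 \cdot \frac{1}{21650}\right) \left(- \frac{1}{20662}\right) - - \frac{13665}{8102} = \left(1 \left(- \frac{1}{15818}\right) + \frac{3357}{10825}\right) \left(- \frac{1}{20662}\right) + \frac{13665}{8102} = \left(- \frac{1}{15818} + \frac{3357}{10825}\right) \left(- \frac{1}{20662}\right) + \frac{13665}{8102} = \frac{53090201}{171229850} \left(- \frac{1}{20662}\right) + \frac{13665}{8102} = - \frac{53090201}{3537951160700} + \frac{13665}{8102} = \frac{24172836237078499}{14332240151995700}$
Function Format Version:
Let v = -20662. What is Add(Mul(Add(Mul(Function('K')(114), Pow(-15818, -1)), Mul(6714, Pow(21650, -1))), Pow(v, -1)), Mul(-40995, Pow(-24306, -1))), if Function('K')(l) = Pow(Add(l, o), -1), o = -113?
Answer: Rational(24172836237078499, 14332240151995700) ≈ 1.6866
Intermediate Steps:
Function('K')(l) = Pow(Add(-113, l), -1) (Function('K')(l) = Pow(Add(l, -113), -1) = Pow(Add(-113, l), -1))
Add(Mul(Add(Mul(Function('K')(114), Pow(-15818, -1)), Mul(6714, Pow(21650, -1))), Pow(v, -1)), Mul(-40995, Pow(-24306, -1))) = Add(Mul(Add(Mul(Pow(Add(-113, 114), -1), Pow(-15818, -1)), Mul(6714, Pow(21650, -1))), Pow(-20662, -1)), Mul(-40995, Pow(-24306, -1))) = Add(Mul(Add(Mul(Pow(1, -1), Rational(-1, 15818)), Mul(6714, Rational(1, 21650))), Rational(-1, 20662)), Mul(-40995, Rational(-1, 24306))) = Add(Mul(Add(Mul(1, Rational(-1, 15818)), Rational(3357, 10825)), Rational(-1, 20662)), Rational(13665, 8102)) = Add(Mul(Add(Rational(-1, 15818), Rational(3357, 10825)), Rational(-1, 20662)), Rational(13665, 8102)) = Add(Mul(Rational(53090201, 171229850), Rational(-1, 20662)), Rational(13665, 8102)) = Add(Rational(-53090201, 3537951160700), Rational(13665, 8102)) = Rational(24172836237078499, 14332240151995700)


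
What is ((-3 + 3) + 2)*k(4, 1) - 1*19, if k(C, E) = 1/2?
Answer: -18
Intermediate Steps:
k(C, E) = 1/2
((-3 + 3) + 2)*k(4, 1) - 1*19 = ((-3 + 3) + 2)*(1/2) - 1*19 = (0 + 2)*(1/2) - 19 = 2*(1/2) - 19 = 1 - 19 = -18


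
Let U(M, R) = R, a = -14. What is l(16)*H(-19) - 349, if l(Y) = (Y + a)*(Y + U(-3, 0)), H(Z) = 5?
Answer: -189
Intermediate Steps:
l(Y) = Y*(-14 + Y) (l(Y) = (Y - 14)*(Y + 0) = (-14 + Y)*Y = Y*(-14 + Y))
l(16)*H(-19) - 349 = (16*(-14 + 16))*5 - 349 = (16*2)*5 - 349 = 32*5 - 349 = 160 - 349 = -189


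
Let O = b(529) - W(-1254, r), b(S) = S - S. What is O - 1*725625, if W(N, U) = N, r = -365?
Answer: -724371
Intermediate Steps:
b(S) = 0
O = 1254 (O = 0 - 1*(-1254) = 0 + 1254 = 1254)
O - 1*725625 = 1254 - 1*725625 = 1254 - 725625 = -724371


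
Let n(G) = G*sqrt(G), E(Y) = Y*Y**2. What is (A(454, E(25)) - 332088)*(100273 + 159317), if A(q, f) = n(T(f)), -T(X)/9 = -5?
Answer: -86206723920 + 35044650*sqrt(5) ≈ -8.6128e+10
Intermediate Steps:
T(X) = 45 (T(X) = -9*(-5) = 45)
E(Y) = Y**3
n(G) = G**(3/2)
A(q, f) = 135*sqrt(5) (A(q, f) = 45**(3/2) = 135*sqrt(5))
(A(454, E(25)) - 332088)*(100273 + 159317) = (135*sqrt(5) - 332088)*(100273 + 159317) = (-332088 + 135*sqrt(5))*259590 = -86206723920 + 35044650*sqrt(5)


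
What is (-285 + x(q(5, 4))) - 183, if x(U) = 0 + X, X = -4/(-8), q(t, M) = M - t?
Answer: -935/2 ≈ -467.50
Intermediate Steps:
X = ½ (X = -4*(-⅛) = ½ ≈ 0.50000)
x(U) = ½ (x(U) = 0 + ½ = ½)
(-285 + x(q(5, 4))) - 183 = (-285 + ½) - 183 = -569/2 - 183 = -935/2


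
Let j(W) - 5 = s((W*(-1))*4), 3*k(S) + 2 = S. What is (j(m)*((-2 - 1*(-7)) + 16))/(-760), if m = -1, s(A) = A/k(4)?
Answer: -231/760 ≈ -0.30395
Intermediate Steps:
k(S) = -⅔ + S/3
s(A) = 3*A/2 (s(A) = A/(-⅔ + (⅓)*4) = A/(-⅔ + 4/3) = A/(⅔) = A*(3/2) = 3*A/2)
j(W) = 5 - 6*W (j(W) = 5 + 3*((W*(-1))*4)/2 = 5 + 3*(-W*4)/2 = 5 + 3*(-4*W)/2 = 5 - 6*W)
(j(m)*((-2 - 1*(-7)) + 16))/(-760) = ((5 - 6*(-1))*((-2 - 1*(-7)) + 16))/(-760) = ((5 + 6)*((-2 + 7) + 16))*(-1/760) = (11*(5 + 16))*(-1/760) = (11*21)*(-1/760) = 231*(-1/760) = -231/760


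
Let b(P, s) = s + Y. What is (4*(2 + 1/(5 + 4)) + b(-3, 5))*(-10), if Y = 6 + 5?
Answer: -2200/9 ≈ -244.44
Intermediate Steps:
Y = 11
b(P, s) = 11 + s (b(P, s) = s + 11 = 11 + s)
(4*(2 + 1/(5 + 4)) + b(-3, 5))*(-10) = (4*(2 + 1/(5 + 4)) + (11 + 5))*(-10) = (4*(2 + 1/9) + 16)*(-10) = (4*(19/9) + 16)*(-10) = (76/9 + 16)*(-10) = (220/9)*(-10) = -2200/9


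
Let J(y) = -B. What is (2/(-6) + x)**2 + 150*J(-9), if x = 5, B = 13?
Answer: -17354/9 ≈ -1928.2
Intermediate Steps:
J(y) = -13 (J(y) = -1*13 = -13)
(2/(-6) + x)**2 + 150*J(-9) = (2/(-6) + 5)**2 + 150*(-13) = (2*(-1/6) + 5)**2 - 1950 = (-1/3 + 5)**2 - 1950 = (14/3)**2 - 1950 = 196/9 - 1950 = -17354/9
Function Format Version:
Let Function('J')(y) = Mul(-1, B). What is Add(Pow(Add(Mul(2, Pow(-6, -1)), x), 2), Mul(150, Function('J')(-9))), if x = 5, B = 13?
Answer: Rational(-17354, 9) ≈ -1928.2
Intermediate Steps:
Function('J')(y) = -13 (Function('J')(y) = Mul(-1, 13) = -13)
Add(Pow(Add(Mul(2, Pow(-6, -1)), x), 2), Mul(150, Function('J')(-9))) = Add(Pow(Add(Mul(2, Pow(-6, -1)), 5), 2), Mul(150, -13)) = Add(Pow(Add(Mul(2, Rational(-1, 6)), 5), 2), -1950) = Add(Pow(Add(Rational(-1, 3), 5), 2), -1950) = Add(Pow(Rational(14, 3), 2), -1950) = Add(Rational(196, 9), -1950) = Rational(-17354, 9)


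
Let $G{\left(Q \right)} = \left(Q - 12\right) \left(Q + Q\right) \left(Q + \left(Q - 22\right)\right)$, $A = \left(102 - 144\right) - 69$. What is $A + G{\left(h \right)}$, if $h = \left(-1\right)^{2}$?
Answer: $329$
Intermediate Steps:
$h = 1$
$A = -111$ ($A = -42 - 69 = -111$)
$G{\left(Q \right)} = 2 Q \left(-22 + 2 Q\right) \left(-12 + Q\right)$ ($G{\left(Q \right)} = \left(-12 + Q\right) 2 Q \left(Q + \left(-22 + Q\right)\right) = 2 Q \left(-12 + Q\right) \left(-22 + 2 Q\right) = 2 Q \left(-22 + 2 Q\right) \left(-12 + Q\right)$)
$A + G{\left(h \right)} = -111 + 4 \cdot 1 \left(132 + 1^{2} - 23\right) = -111 + 4 \cdot 1 \left(132 + 1 - 23\right) = -111 + 4 \cdot 1 \cdot 110 = -111 + 440 = 329$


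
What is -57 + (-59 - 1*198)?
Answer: -314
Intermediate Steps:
-57 + (-59 - 1*198) = -57 + (-59 - 198) = -57 - 257 = -314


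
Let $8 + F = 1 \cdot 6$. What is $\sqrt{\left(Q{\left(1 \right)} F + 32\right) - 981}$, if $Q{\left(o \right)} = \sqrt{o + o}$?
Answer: $\sqrt{-949 - 2 \sqrt{2}} \approx 30.852 i$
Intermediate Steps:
$Q{\left(o \right)} = \sqrt{2} \sqrt{o}$ ($Q{\left(o \right)} = \sqrt{2 o} = \sqrt{2} \sqrt{o}$)
$F = -2$ ($F = -8 + 1 \cdot 6 = -8 + 6 = -2$)
$\sqrt{\left(Q{\left(1 \right)} F + 32\right) - 981} = \sqrt{\left(\sqrt{2} \sqrt{1} \left(-2\right) + 32\right) - 981} = \sqrt{\left(\sqrt{2} \cdot 1 \left(-2\right) + 32\right) - 981} = \sqrt{\left(\sqrt{2} \left(-2\right) + 32\right) - 981} = \sqrt{\left(- 2 \sqrt{2} + 32\right) - 981} = \sqrt{\left(32 - 2 \sqrt{2}\right) - 981} = \sqrt{-949 - 2 \sqrt{2}}$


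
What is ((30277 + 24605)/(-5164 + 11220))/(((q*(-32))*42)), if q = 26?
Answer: -9147/35270144 ≈ -0.00025934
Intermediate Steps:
((30277 + 24605)/(-5164 + 11220))/(((q*(-32))*42)) = ((30277 + 24605)/(-5164 + 11220))/(((26*(-32))*42)) = (54882/6056)/((-832*42)) = (54882*(1/6056))/(-34944) = (27441/3028)*(-1/34944) = -9147/35270144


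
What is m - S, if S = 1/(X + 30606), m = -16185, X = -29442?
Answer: -18839341/1164 ≈ -16185.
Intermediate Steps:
S = 1/1164 (S = 1/(-29442 + 30606) = 1/1164 ≈ 0.00085911)
m - S = -16185 - 1*1/1164 = -16185 - 1/1164 = -18839341/1164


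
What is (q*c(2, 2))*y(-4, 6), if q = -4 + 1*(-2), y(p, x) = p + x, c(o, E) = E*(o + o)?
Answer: -96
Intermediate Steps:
c(o, E) = 2*E*o (c(o, E) = E*(2*o) = 2*E*o)
q = -6 (q = -4 - 2 = -6)
(q*c(2, 2))*y(-4, 6) = (-12*2*2)*(-4 + 6) = -6*8*2 = -48*2 = -96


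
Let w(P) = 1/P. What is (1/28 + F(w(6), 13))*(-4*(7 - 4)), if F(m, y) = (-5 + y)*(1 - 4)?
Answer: 2013/7 ≈ 287.57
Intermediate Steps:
F(m, y) = 15 - 3*y (F(m, y) = (-5 + y)*(-3) = 15 - 3*y)
(1/28 + F(w(6), 13))*(-4*(7 - 4)) = (1/28 + (15 - 3*13))*(-4*(7 - 4)) = (1/28 + (15 - 39))*(-4*3) = (1/28 - 24)*(-12) = -671/28*(-12) = 2013/7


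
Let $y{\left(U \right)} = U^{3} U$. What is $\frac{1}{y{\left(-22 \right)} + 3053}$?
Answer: $\frac{1}{237309} \approx 4.2139 \cdot 10^{-6}$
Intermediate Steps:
$y{\left(U \right)} = U^{4}$
$\frac{1}{y{\left(-22 \right)} + 3053} = \frac{1}{\left(-22\right)^{4} + 3053} = \frac{1}{234256 + 3053} = \frac{1}{237309}$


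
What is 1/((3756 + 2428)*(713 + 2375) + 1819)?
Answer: 1/19098011 ≈ 5.2361e-8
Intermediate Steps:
1/((3756 + 2428)*(713 + 2375) + 1819) = 1/(6184*3088 + 1819) = 1/(19096192 + 1819) = 1/19098011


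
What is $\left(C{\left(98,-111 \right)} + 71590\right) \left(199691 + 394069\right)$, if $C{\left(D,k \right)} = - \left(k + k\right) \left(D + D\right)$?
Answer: $68342963520$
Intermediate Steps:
$C{\left(D,k \right)} = - 4 D k$ ($C{\left(D,k \right)} = - 2 k 2 D = - 4 D k$)
$\left(C{\left(98,-111 \right)} + 71590\right) \left(199691 + 394069\right) = \left(\left(-4\right) 98 \left(-111\right) + 71590\right) \left(199691 + 394069\right) = \left(43512 + 71590\right) 593760 = 115102 \cdot 593760 = 68342963520$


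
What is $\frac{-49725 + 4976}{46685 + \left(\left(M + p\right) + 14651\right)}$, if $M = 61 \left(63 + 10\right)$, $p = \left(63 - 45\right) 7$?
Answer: $- \frac{44749}{65915} \approx -0.67889$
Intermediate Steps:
$p = 126$ ($p = 18 \cdot 7 = 126$)
$M = 4453$ ($M = 61 \cdot 73 = 4453$)
$\frac{-49725 + 4976}{46685 + \left(\left(M + p\right) + 14651\right)} = \frac{-49725 + 4976}{46685 + \left(\left(4453 + 126\right) + 14651\right)} = - \frac{44749}{46685 + \left(4579 + 14651\right)} = - \frac{44749}{46685 + 19230} = - \frac{44749}{65915}$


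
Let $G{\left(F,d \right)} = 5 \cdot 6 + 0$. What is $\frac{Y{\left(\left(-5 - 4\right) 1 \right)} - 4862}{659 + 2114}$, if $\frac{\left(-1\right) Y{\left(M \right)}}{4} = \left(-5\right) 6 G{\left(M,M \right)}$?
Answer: $- \frac{1262}{2773} \approx -0.4551$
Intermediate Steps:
$G{\left(F,d \right)} = 30$ ($G{\left(F,d \right)} = 30 + 0 = 30$)
$Y{\left(M \right)} = 3600$ ($Y{\left(M \right)} = - 4 \left(-5\right) 6 \cdot 30 = - 4 \left(\left(-30\right) 30\right) = \left(-4\right) \left(-900\right) = 3600$)
$\frac{Y{\left(\left(-5 - 4\right) 1 \right)} - 4862}{659 + 2114} = \frac{3600 - 4862}{659 + 2114} = - \frac{1262}{2773}$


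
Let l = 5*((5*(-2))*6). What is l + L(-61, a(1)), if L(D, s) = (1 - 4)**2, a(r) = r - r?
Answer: -291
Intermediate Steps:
a(r) = 0
L(D, s) = 9 (L(D, s) = (-3)**2 = 9)
l = -300 (l = 5*(-10*6) = 5*(-60) = -300)
l + L(-61, a(1)) = -300 + 9 = -291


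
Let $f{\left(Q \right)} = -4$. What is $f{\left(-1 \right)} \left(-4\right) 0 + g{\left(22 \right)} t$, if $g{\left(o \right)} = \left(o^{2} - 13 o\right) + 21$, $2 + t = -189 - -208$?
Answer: $3723$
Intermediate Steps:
$t = 17$ ($t = -2 - -19 = -2 + \left(-189 + 208\right) = -2 + 19 = 17$)
$g{\left(o \right)} = 21 + o^{2} - 13 o$
$f{\left(-1 \right)} \left(-4\right) 0 + g{\left(22 \right)} t = \left(-4\right) \left(-4\right) 0 + \left(21 + 22^{2} - 286\right) 17 = 16 \cdot 0 + \left(21 + 484 - 286\right) 17 = 0 + 219 \cdot 17 = 0 + 3723 = 3723$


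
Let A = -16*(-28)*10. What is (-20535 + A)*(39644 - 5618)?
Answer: -546287430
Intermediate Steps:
A = 4480 (A = 448*10 = 4480)
(-20535 + A)*(39644 - 5618) = (-20535 + 4480)*(39644 - 5618) = -16055*34026 = -546287430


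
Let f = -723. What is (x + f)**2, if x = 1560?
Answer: 700569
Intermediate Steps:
(x + f)**2 = (1560 - 723)**2 = 837**2 = 700569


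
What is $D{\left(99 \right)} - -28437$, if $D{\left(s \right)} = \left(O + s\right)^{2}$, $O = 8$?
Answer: $39886$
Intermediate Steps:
$D{\left(s \right)} = \left(8 + s\right)^{2}$
$D{\left(99 \right)} - -28437 = \left(8 + 99\right)^{2} - -28437 = 107^{2} + 28437 = 11449 + 28437 = 39886$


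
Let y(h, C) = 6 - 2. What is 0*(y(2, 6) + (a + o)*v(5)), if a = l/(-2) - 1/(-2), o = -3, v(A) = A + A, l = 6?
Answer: 0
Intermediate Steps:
v(A) = 2*A
a = -5/2 (a = 6/(-2) - 1/(-2) = 6*(-½) - 1*(-½) = -3 + ½ = -5/2 ≈ -2.5000)
y(h, C) = 4
0*(y(2, 6) + (a + o)*v(5)) = 0*(4 + (-5/2 - 3)*(2*5)) = 0*(4 - 11/2*10) = 0*(4 - 55) = 0*(-51) = 0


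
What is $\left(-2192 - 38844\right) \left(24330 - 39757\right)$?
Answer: $633062372$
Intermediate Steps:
$\left(-2192 - 38844\right) \left(24330 - 39757\right) = \left(-2192 - 38844\right) \left(-15427\right) = \left(-41036\right) \left(-15427\right) = 633062372$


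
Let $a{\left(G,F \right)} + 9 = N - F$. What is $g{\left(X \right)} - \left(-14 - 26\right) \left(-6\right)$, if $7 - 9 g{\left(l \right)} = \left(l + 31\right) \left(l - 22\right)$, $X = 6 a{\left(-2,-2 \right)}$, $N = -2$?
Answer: $- \frac{3901}{9} \approx -433.44$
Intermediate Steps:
$a{\left(G,F \right)} = -11 - F$ ($a{\left(G,F \right)} = -9 - \left(2 + F\right) = -11 - F$)
$X = -54$ ($X = 6 \left(-11 - -2\right) = 6 \left(-11 + 2\right) = 6 \left(-9\right) = -54$)
$g{\left(l \right)} = \frac{7}{9} - \frac{\left(-22 + l\right) \left(31 + l\right)}{9}$ ($g{\left(l \right)} = \frac{7}{9} - \frac{\left(l + 31\right) \left(l - 22\right)}{9} = \frac{7}{9} - \frac{\left(31 + l\right) \left(-22 + l\right)}{9} = \frac{7}{9} - \frac{\left(-22 + l\right) \left(31 + l\right)}{9}$)
$g{\left(X \right)} - \left(-14 - 26\right) \left(-6\right) = \left(\frac{689}{9} - -54 - \frac{\left(-54\right)^{2}}{9}\right) - \left(-14 - 26\right) \left(-6\right) = \left(\frac{689}{9} + 54 - 324\right) - \left(-40\right) \left(-6\right) = \left(\frac{689}{9} + 54 - 324\right) - 240 = - \frac{1741}{9} - 240 = - \frac{3901}{9}$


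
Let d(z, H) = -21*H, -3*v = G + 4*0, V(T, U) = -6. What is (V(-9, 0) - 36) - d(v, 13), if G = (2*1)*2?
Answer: 231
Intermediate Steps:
G = 4 (G = 2*2 = 4)
v = -4/3 (v = -(4 + 4*0)/3 = -(4 + 0)/3 = -⅓*4 = -4/3 ≈ -1.3333)
(V(-9, 0) - 36) - d(v, 13) = (-6 - 36) - (-21)*13 = -42 - 1*(-273) = -42 + 273 = 231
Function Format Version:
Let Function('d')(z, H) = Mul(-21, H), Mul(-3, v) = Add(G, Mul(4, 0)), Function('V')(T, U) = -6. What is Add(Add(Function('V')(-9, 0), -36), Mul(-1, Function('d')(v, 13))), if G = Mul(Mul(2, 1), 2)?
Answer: 231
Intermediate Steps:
G = 4 (G = Mul(2, 2) = 4)
v = Rational(-4, 3) (v = Mul(Rational(-1, 3), Add(4, Mul(4, 0))) = Mul(Rational(-1, 3), Add(4, 0)) = Mul(Rational(-1, 3), 4) = Rational(-4, 3) ≈ -1.3333)
Add(Add(Function('V')(-9, 0), -36), Mul(-1, Function('d')(v, 13))) = Add(Add(-6, -36), Mul(-1, Mul(-21, 13))) = Add(-42, Mul(-1, -273)) = Add(-42, 273) = 231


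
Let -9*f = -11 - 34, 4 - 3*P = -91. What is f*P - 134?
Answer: 73/3 ≈ 24.333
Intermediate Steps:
P = 95/3 (P = 4/3 - 1/3*(-91) = 4/3 + 91/3 = 95/3 ≈ 31.667)
f = 5 (f = -(-11 - 34)/9 = -1/9*(-45) = 5)
f*P - 134 = 5*(95/3) - 134 = 475/3 - 134 = 73/3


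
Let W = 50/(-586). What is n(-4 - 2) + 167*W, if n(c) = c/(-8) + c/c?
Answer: -14649/1172 ≈ -12.499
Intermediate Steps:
W = -25/293 (W = 50*(-1/586) = -25/293 ≈ -0.085324)
n(c) = 1 - c/8 (n(c) = c*(-⅛) + 1 = -c/8 + 1 = 1 - c/8)
n(-4 - 2) + 167*W = (1 - (-4 - 2)/8) + 167*(-25/293) = (1 - ⅛*(-6)) - 4175/293 = (1 + ¾) - 4175/293 = 7/4 - 4175/293 = -14649/1172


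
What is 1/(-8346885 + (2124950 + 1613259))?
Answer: -1/4608676 ≈ -2.1698e-7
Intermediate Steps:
1/(-8346885 + (2124950 + 1613259)) = 1/(-8346885 + 3738209) = 1/(-4608676) = -1/4608676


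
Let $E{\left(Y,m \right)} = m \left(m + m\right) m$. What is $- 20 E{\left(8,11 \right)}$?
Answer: $-53240$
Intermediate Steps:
$E{\left(Y,m \right)} = 2 m^{3}$ ($E{\left(Y,m \right)} = m 2 m m = 2 m^{2} m = 2 m^{3}$)
$- 20 E{\left(8,11 \right)} = - 20 \cdot 2 \cdot 11^{3} = - 20 \cdot 2 \cdot 1331 = \left(-20\right) 2662 = -53240$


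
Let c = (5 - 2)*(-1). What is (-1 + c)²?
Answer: 16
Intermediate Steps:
c = -3 (c = 3*(-1) = -3)
(-1 + c)² = (-1 - 3)² = (-4)² = 16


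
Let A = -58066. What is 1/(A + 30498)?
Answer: -1/27568 ≈ -3.6274e-5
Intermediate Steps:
1/(A + 30498) = 1/(-58066 + 30498) = 1/(-27568) = -1/27568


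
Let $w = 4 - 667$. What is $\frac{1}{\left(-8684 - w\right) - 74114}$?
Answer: $- \frac{1}{82135} \approx -1.2175 \cdot 10^{-5}$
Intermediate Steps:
$w = -663$ ($w = 4 - 667 = -663$)
$\frac{1}{\left(-8684 - w\right) - 74114} = \frac{1}{\left(-8684 - -663\right) - 74114} = \frac{1}{\left(-8684 + 663\right) - 74114} = \frac{1}{-8021 - 74114} = \frac{1}{-82135} = - \frac{1}{82135}$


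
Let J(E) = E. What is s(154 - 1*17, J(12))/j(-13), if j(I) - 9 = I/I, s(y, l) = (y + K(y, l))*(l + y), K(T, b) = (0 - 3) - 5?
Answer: 19221/10 ≈ 1922.1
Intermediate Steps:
K(T, b) = -8 (K(T, b) = -3 - 5 = -8)
s(y, l) = (-8 + y)*(l + y) (s(y, l) = (y - 8)*(l + y) = (-8 + y)*(l + y))
j(I) = 10 (j(I) = 9 + I/I = 9 + 1 = 10)
s(154 - 1*17, J(12))/j(-13) = ((154 - 1*17)**2 - 8*12 - 8*(154 - 1*17) + 12*(154 - 1*17))/10 = ((154 - 17)**2 - 96 - 8*(154 - 17) + 12*(154 - 17))*(1/10) = (137**2 - 96 - 8*137 + 12*137)*(1/10) = (18769 - 96 - 1096 + 1644)*(1/10) = 19221*(1/10) = 19221/10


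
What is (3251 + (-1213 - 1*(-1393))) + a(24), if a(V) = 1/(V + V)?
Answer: 164689/48 ≈ 3431.0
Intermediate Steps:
a(V) = 1/(2*V)
(3251 + (-1213 - 1*(-1393))) + a(24) = (3251 + (-1213 - 1*(-1393))) + (1/2)/24 = (3251 + (-1213 + 1393)) + (1/2)*(1/24) = (3251 + 180) + 1/48 = 3431 + 1/48 = 164689/48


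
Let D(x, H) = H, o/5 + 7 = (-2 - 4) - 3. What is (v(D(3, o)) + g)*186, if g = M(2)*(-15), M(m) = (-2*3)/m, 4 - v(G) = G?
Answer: 23994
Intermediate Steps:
o = -80 (o = -35 + 5*((-2 - 4) - 3) = -35 + 5*(-6 - 3) = -35 + 5*(-9) = -35 - 45 = -80)
v(G) = 4 - G
M(m) = -6/m
g = 45 (g = -6/2*(-15) = -6*½*(-15) = -3*(-15) = 45)
(v(D(3, o)) + g)*186 = ((4 - 1*(-80)) + 45)*186 = ((4 + 80) + 45)*186 = (84 + 45)*186 = 129*186 = 23994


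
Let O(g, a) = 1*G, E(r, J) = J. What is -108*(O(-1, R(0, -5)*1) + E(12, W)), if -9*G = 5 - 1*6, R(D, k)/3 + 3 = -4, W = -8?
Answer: 852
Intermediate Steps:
R(D, k) = -21 (R(D, k) = -9 + 3*(-4) = -9 - 12 = -21)
G = 1/9 (G = -(5 - 1*6)/9 = -(5 - 6)/9 = -1/9*(-1) = 1/9 ≈ 0.11111)
O(g, a) = 1/9 (O(g, a) = 1*(1/9) = 1/9)
-108*(O(-1, R(0, -5)*1) + E(12, W)) = -108*(1/9 - 8) = -108*(-71/9) = 852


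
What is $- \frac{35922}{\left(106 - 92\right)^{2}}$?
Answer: $- \frac{17961}{98} \approx -183.28$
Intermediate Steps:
$- \frac{35922}{\left(106 - 92\right)^{2}} = - \frac{35922}{14^{2}} = - \frac{35922}{196} = \left(-35922\right) \frac{1}{196} = - \frac{17961}{98}$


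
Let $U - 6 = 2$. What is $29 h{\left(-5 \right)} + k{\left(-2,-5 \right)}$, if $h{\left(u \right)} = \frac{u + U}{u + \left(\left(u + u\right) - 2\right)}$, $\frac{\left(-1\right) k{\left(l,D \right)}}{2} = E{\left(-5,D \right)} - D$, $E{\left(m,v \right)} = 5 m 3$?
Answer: $\frac{2293}{17} \approx 134.88$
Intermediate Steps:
$U = 8$ ($U = 6 + 2 = 8$)
$E{\left(m,v \right)} = 15 m$
$k{\left(l,D \right)} = 150 + 2 D$ ($k{\left(l,D \right)} = - 2 \left(15 \left(-5\right) - D\right) = - 2 \left(-75 - D\right) = 150 + 2 D$)
$h{\left(u \right)} = \frac{8 + u}{-2 + 3 u}$ ($h{\left(u \right)} = \frac{u + 8}{u + \left(\left(u + u\right) - 2\right)} = \frac{8 + u}{u + \left(2 u - 2\right)} = \frac{8 + u}{u + \left(-2 + 2 u\right)} = \frac{8 + u}{-2 + 3 u}$)
$29 h{\left(-5 \right)} + k{\left(-2,-5 \right)} = 29 \frac{8 - 5}{-2 + 3 \left(-5\right)} + \left(150 + 2 \left(-5\right)\right) = 29 \frac{1}{-2 - 15} \cdot 3 + \left(150 - 10\right) = 29 \frac{1}{-17} \cdot 3 + 140 = 29 \left(\left(- \frac{1}{17}\right) 3\right) + 140 = 29 \left(- \frac{3}{17}\right) + 140 = - \frac{87}{17} + 140 = \frac{2293}{17}$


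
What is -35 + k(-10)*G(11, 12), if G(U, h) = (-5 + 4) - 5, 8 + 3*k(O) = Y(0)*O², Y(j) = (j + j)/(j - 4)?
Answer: -19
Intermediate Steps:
Y(j) = 2*j/(-4 + j) (Y(j) = (2*j)/(-4 + j) = 2*j/(-4 + j))
k(O) = -8/3 (k(O) = -8/3 + ((2*0/(-4 + 0))*O²)/3 = -8/3 + ((2*0/(-4))*O²)/3 = -8/3 + ((2*0*(-¼))*O²)/3 = -8/3 + (0*O²)/3 = -8/3 + (⅓)*0 = -8/3 + 0 = -8/3)
G(U, h) = -6 (G(U, h) = -1 - 5 = -6)
-35 + k(-10)*G(11, 12) = -35 - 8/3*(-6) = -35 + 16 = -19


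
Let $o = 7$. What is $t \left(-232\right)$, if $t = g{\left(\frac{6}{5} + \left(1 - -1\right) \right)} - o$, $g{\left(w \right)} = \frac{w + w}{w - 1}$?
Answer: $\frac{10440}{11} \approx 949.09$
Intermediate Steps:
$g{\left(w \right)} = \frac{2 w}{-1 + w}$
$t = - \frac{45}{11}$ ($t = \frac{2 \left(\frac{6}{5} + \left(1 - -1\right)\right)}{-1 + \left(\frac{6}{5} + \left(1 - -1\right)\right)} - 7 = \frac{2 \left(6 \cdot \frac{1}{5} + \left(1 + 1\right)\right)}{-1 + \left(6 \cdot \frac{1}{5} + \left(1 + 1\right)\right)} - 7 = \frac{2 \left(\frac{6}{5} + 2\right)}{-1 + \left(\frac{6}{5} + 2\right)} - 7 = 2 \cdot \frac{16}{5} \frac{1}{-1 + \frac{16}{5}} - 7 = 2 \cdot \frac{16}{5} \frac{1}{\frac{11}{5}} - 7 = 2 \cdot \frac{16}{5} \cdot \frac{5}{11} - 7 = \frac{32}{11} - 7 = - \frac{45}{11} \approx -4.0909$)
$t \left(-232\right) = \left(- \frac{45}{11}\right) \left(-232\right) = \frac{10440}{11}$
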